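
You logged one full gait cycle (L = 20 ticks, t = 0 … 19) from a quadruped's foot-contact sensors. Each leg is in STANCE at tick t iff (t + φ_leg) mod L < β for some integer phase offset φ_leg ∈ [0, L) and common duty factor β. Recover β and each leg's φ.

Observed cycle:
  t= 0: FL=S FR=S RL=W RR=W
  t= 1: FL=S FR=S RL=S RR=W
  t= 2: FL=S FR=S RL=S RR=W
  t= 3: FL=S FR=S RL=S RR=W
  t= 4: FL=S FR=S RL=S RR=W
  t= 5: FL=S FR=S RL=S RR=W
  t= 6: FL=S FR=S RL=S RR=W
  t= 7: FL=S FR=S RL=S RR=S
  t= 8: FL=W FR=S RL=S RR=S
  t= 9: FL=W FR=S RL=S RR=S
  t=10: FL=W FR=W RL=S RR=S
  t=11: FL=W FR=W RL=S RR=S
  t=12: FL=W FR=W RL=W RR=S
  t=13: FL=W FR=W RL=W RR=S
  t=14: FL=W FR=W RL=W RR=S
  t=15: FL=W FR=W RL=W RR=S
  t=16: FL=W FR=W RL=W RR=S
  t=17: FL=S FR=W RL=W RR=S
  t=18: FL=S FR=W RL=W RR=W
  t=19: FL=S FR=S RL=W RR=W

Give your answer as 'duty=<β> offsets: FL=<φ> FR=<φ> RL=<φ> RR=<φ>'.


duty β = stance ticks per leg = 11
FL: stance ticks = 11; W→S at t=17 → φ=3
FR: stance ticks = 11; W→S at t=19 → φ=1
RL: stance ticks = 11; W→S at t=1 → φ=19
RR: stance ticks = 11; W→S at t=7 → φ=13

duty=11 offsets: FL=3 FR=1 RL=19 RR=13


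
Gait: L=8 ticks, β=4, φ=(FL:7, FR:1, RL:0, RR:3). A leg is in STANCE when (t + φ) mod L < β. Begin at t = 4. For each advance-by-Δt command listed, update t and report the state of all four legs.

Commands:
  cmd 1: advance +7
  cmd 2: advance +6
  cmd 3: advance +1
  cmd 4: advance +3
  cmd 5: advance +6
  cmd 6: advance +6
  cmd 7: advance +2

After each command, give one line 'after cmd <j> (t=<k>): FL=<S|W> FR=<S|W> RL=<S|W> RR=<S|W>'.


start t=4: FL=S FR=W RL=W RR=W
cmd 1: advance +7 → t=11, phase=(2,4,3,6) → FL=S FR=W RL=S RR=W
cmd 2: advance +6 → t=17, phase=(0,2,1,4) → FL=S FR=S RL=S RR=W
cmd 3: advance +1 → t=18, phase=(1,3,2,5) → FL=S FR=S RL=S RR=W
cmd 4: advance +3 → t=21, phase=(4,6,5,0) → FL=W FR=W RL=W RR=S
cmd 5: advance +6 → t=27, phase=(2,4,3,6) → FL=S FR=W RL=S RR=W
cmd 6: advance +6 → t=33, phase=(0,2,1,4) → FL=S FR=S RL=S RR=W
cmd 7: advance +2 → t=35, phase=(2,4,3,6) → FL=S FR=W RL=S RR=W

after cmd 1 (t=11): FL=S FR=W RL=S RR=W
after cmd 2 (t=17): FL=S FR=S RL=S RR=W
after cmd 3 (t=18): FL=S FR=S RL=S RR=W
after cmd 4 (t=21): FL=W FR=W RL=W RR=S
after cmd 5 (t=27): FL=S FR=W RL=S RR=W
after cmd 6 (t=33): FL=S FR=S RL=S RR=W
after cmd 7 (t=35): FL=S FR=W RL=S RR=W


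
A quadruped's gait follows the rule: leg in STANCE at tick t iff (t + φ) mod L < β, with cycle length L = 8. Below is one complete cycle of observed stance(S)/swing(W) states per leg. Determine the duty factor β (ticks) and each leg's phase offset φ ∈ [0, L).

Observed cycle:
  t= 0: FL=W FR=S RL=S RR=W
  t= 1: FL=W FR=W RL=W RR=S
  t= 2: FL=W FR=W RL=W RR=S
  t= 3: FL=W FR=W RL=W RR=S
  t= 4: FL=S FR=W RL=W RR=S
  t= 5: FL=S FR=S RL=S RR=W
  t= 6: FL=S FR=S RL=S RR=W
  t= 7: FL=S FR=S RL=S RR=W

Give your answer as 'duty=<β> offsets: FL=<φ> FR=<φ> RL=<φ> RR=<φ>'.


duty=4 offsets: FL=4 FR=3 RL=3 RR=7

duty β = stance ticks per leg = 4
FL: stance ticks = 4; W→S at t=4 → φ=4
FR: stance ticks = 4; W→S at t=5 → φ=3
RL: stance ticks = 4; W→S at t=5 → φ=3
RR: stance ticks = 4; W→S at t=1 → φ=7


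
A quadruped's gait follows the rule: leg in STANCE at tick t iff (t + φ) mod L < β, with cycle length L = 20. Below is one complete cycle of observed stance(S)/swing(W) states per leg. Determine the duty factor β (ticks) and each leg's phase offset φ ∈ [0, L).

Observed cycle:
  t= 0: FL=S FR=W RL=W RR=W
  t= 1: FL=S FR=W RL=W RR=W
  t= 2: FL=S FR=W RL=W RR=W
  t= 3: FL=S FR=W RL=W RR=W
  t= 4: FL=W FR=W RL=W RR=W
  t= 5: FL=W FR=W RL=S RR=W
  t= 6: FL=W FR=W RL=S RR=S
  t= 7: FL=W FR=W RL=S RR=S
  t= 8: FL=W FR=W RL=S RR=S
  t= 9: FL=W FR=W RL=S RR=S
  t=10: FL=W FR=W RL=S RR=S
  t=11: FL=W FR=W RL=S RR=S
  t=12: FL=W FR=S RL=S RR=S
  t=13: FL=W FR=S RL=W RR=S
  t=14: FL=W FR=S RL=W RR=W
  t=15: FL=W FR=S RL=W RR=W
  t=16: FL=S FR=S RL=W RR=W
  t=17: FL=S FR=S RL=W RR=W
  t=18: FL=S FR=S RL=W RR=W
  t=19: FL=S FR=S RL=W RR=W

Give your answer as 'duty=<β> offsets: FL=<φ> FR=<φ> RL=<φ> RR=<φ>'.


duty=8 offsets: FL=4 FR=8 RL=15 RR=14

duty β = stance ticks per leg = 8
FL: stance ticks = 8; W→S at t=16 → φ=4
FR: stance ticks = 8; W→S at t=12 → φ=8
RL: stance ticks = 8; W→S at t=5 → φ=15
RR: stance ticks = 8; W→S at t=6 → φ=14


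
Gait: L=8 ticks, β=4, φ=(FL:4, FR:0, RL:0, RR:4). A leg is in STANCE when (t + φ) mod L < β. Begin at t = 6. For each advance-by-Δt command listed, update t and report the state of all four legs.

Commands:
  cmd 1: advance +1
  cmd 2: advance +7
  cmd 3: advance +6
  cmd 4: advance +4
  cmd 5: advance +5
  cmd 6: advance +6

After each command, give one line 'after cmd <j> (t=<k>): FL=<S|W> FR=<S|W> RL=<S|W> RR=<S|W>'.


start t=6: FL=S FR=W RL=W RR=S
cmd 1: advance +1 → t=7, phase=(3,7,7,3) → FL=S FR=W RL=W RR=S
cmd 2: advance +7 → t=14, phase=(2,6,6,2) → FL=S FR=W RL=W RR=S
cmd 3: advance +6 → t=20, phase=(0,4,4,0) → FL=S FR=W RL=W RR=S
cmd 4: advance +4 → t=24, phase=(4,0,0,4) → FL=W FR=S RL=S RR=W
cmd 5: advance +5 → t=29, phase=(1,5,5,1) → FL=S FR=W RL=W RR=S
cmd 6: advance +6 → t=35, phase=(7,3,3,7) → FL=W FR=S RL=S RR=W

after cmd 1 (t=7): FL=S FR=W RL=W RR=S
after cmd 2 (t=14): FL=S FR=W RL=W RR=S
after cmd 3 (t=20): FL=S FR=W RL=W RR=S
after cmd 4 (t=24): FL=W FR=S RL=S RR=W
after cmd 5 (t=29): FL=S FR=W RL=W RR=S
after cmd 6 (t=35): FL=W FR=S RL=S RR=W


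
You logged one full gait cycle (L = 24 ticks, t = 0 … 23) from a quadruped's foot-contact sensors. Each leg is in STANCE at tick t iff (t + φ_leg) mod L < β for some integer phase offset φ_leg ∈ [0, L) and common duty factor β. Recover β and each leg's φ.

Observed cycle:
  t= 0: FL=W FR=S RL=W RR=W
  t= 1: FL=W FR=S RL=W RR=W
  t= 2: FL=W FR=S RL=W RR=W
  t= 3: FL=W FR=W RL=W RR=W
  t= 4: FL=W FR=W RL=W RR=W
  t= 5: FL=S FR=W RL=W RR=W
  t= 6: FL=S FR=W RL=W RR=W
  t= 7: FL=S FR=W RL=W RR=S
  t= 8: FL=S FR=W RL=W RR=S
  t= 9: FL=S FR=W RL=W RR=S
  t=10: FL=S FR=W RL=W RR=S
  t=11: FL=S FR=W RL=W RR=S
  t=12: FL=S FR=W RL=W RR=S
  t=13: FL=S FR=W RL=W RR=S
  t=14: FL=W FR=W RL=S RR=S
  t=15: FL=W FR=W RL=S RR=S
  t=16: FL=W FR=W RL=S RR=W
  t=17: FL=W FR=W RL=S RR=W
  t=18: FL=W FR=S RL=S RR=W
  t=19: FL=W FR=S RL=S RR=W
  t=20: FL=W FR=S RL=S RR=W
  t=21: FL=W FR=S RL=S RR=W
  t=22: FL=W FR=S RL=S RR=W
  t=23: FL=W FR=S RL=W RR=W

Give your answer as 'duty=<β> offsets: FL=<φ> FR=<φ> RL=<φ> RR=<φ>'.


duty β = stance ticks per leg = 9
FL: stance ticks = 9; W→S at t=5 → φ=19
FR: stance ticks = 9; W→S at t=18 → φ=6
RL: stance ticks = 9; W→S at t=14 → φ=10
RR: stance ticks = 9; W→S at t=7 → φ=17

duty=9 offsets: FL=19 FR=6 RL=10 RR=17


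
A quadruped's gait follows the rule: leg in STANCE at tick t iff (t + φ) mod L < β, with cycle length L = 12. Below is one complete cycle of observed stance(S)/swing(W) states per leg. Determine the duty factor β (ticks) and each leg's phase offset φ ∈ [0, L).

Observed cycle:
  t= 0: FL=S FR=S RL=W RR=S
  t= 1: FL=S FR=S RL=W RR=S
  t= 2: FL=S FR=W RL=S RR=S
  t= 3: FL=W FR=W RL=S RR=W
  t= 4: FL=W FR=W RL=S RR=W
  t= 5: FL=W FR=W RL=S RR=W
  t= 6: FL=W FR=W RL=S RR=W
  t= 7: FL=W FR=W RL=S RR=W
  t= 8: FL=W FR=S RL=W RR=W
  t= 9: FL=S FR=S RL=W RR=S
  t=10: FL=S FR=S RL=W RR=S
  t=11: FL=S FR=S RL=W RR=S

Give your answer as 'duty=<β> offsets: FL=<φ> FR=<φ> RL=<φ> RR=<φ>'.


duty β = stance ticks per leg = 6
FL: stance ticks = 6; W→S at t=9 → φ=3
FR: stance ticks = 6; W→S at t=8 → φ=4
RL: stance ticks = 6; W→S at t=2 → φ=10
RR: stance ticks = 6; W→S at t=9 → φ=3

duty=6 offsets: FL=3 FR=4 RL=10 RR=3


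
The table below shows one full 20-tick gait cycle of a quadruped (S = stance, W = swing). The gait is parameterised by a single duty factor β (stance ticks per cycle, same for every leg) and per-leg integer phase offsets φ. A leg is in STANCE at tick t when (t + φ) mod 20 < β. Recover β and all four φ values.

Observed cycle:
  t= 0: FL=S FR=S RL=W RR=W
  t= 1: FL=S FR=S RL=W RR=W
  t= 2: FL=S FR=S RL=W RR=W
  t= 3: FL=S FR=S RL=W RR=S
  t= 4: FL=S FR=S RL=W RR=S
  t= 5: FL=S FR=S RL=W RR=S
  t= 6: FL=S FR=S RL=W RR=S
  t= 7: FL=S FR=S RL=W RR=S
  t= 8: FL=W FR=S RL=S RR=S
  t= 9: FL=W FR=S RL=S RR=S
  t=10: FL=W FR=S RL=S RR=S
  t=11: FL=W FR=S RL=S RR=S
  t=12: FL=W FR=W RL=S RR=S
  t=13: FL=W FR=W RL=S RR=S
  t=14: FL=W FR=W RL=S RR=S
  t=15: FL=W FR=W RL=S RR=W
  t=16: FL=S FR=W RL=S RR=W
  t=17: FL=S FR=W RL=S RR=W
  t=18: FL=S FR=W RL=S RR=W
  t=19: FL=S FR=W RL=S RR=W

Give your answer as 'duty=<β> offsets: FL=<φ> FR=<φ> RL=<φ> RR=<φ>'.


duty=12 offsets: FL=4 FR=0 RL=12 RR=17

duty β = stance ticks per leg = 12
FL: stance ticks = 12; W→S at t=16 → φ=4
FR: stance ticks = 12; W→S at t=0 → φ=0
RL: stance ticks = 12; W→S at t=8 → φ=12
RR: stance ticks = 12; W→S at t=3 → φ=17


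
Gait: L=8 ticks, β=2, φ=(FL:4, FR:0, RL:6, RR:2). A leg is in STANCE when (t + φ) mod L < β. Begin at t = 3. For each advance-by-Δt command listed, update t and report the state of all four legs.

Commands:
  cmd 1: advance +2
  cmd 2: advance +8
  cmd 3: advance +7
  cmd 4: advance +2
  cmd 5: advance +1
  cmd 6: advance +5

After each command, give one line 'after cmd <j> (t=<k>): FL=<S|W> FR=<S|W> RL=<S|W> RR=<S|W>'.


after cmd 1 (t=5): FL=S FR=W RL=W RR=W
after cmd 2 (t=13): FL=S FR=W RL=W RR=W
after cmd 3 (t=20): FL=S FR=W RL=W RR=W
after cmd 4 (t=22): FL=W FR=W RL=W RR=S
after cmd 5 (t=23): FL=W FR=W RL=W RR=S
after cmd 6 (t=28): FL=S FR=W RL=W RR=W

start t=3: FL=W FR=W RL=S RR=W
cmd 1: advance +2 → t=5, phase=(1,5,3,7) → FL=S FR=W RL=W RR=W
cmd 2: advance +8 → t=13, phase=(1,5,3,7) → FL=S FR=W RL=W RR=W
cmd 3: advance +7 → t=20, phase=(0,4,2,6) → FL=S FR=W RL=W RR=W
cmd 4: advance +2 → t=22, phase=(2,6,4,0) → FL=W FR=W RL=W RR=S
cmd 5: advance +1 → t=23, phase=(3,7,5,1) → FL=W FR=W RL=W RR=S
cmd 6: advance +5 → t=28, phase=(0,4,2,6) → FL=S FR=W RL=W RR=W


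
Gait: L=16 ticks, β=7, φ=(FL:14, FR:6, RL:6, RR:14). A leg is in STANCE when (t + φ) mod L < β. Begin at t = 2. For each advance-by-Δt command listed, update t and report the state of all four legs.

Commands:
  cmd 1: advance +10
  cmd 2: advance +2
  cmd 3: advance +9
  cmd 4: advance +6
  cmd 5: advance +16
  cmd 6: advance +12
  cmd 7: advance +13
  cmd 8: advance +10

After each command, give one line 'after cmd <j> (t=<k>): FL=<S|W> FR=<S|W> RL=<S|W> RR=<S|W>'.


after cmd 1 (t=12): FL=W FR=S RL=S RR=W
after cmd 2 (t=14): FL=W FR=S RL=S RR=W
after cmd 3 (t=23): FL=S FR=W RL=W RR=S
after cmd 4 (t=29): FL=W FR=S RL=S RR=W
after cmd 5 (t=45): FL=W FR=S RL=S RR=W
after cmd 6 (t=57): FL=W FR=W RL=W RR=W
after cmd 7 (t=70): FL=S FR=W RL=W RR=S
after cmd 8 (t=80): FL=W FR=S RL=S RR=W

start t=2: FL=S FR=W RL=W RR=S
cmd 1: advance +10 → t=12, phase=(10,2,2,10) → FL=W FR=S RL=S RR=W
cmd 2: advance +2 → t=14, phase=(12,4,4,12) → FL=W FR=S RL=S RR=W
cmd 3: advance +9 → t=23, phase=(5,13,13,5) → FL=S FR=W RL=W RR=S
cmd 4: advance +6 → t=29, phase=(11,3,3,11) → FL=W FR=S RL=S RR=W
cmd 5: advance +16 → t=45, phase=(11,3,3,11) → FL=W FR=S RL=S RR=W
cmd 6: advance +12 → t=57, phase=(7,15,15,7) → FL=W FR=W RL=W RR=W
cmd 7: advance +13 → t=70, phase=(4,12,12,4) → FL=S FR=W RL=W RR=S
cmd 8: advance +10 → t=80, phase=(14,6,6,14) → FL=W FR=S RL=S RR=W


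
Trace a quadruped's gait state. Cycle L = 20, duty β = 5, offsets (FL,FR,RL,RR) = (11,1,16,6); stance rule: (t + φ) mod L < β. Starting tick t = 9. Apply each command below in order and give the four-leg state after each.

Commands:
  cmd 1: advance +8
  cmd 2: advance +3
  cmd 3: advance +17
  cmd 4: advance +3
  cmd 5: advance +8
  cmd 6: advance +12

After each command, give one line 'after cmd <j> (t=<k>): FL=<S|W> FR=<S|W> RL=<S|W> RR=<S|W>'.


after cmd 1 (t=17): FL=W FR=W RL=W RR=S
after cmd 2 (t=20): FL=W FR=S RL=W RR=W
after cmd 3 (t=37): FL=W FR=W RL=W RR=S
after cmd 4 (t=40): FL=W FR=S RL=W RR=W
after cmd 5 (t=48): FL=W FR=W RL=S RR=W
after cmd 6 (t=60): FL=W FR=S RL=W RR=W

start t=9: FL=S FR=W RL=W RR=W
cmd 1: advance +8 → t=17, phase=(8,18,13,3) → FL=W FR=W RL=W RR=S
cmd 2: advance +3 → t=20, phase=(11,1,16,6) → FL=W FR=S RL=W RR=W
cmd 3: advance +17 → t=37, phase=(8,18,13,3) → FL=W FR=W RL=W RR=S
cmd 4: advance +3 → t=40, phase=(11,1,16,6) → FL=W FR=S RL=W RR=W
cmd 5: advance +8 → t=48, phase=(19,9,4,14) → FL=W FR=W RL=S RR=W
cmd 6: advance +12 → t=60, phase=(11,1,16,6) → FL=W FR=S RL=W RR=W


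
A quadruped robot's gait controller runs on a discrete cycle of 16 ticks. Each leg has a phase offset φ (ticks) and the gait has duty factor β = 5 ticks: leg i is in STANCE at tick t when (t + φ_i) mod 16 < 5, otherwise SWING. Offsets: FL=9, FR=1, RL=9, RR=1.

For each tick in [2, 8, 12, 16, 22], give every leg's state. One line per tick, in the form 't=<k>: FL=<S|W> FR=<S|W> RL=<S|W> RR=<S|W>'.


t=2: FL=W FR=S RL=W RR=S
t=8: FL=S FR=W RL=S RR=W
t=12: FL=W FR=W RL=W RR=W
t=16: FL=W FR=S RL=W RR=S
t=22: FL=W FR=W RL=W RR=W

t=2: phase=(11,3,11,3) vs β=5 → FL=W FR=S RL=W RR=S
t=8: phase=(1,9,1,9) vs β=5 → FL=S FR=W RL=S RR=W
t=12: phase=(5,13,5,13) vs β=5 → FL=W FR=W RL=W RR=W
t=16: phase=(9,1,9,1) vs β=5 → FL=W FR=S RL=W RR=S
t=22: phase=(15,7,15,7) vs β=5 → FL=W FR=W RL=W RR=W


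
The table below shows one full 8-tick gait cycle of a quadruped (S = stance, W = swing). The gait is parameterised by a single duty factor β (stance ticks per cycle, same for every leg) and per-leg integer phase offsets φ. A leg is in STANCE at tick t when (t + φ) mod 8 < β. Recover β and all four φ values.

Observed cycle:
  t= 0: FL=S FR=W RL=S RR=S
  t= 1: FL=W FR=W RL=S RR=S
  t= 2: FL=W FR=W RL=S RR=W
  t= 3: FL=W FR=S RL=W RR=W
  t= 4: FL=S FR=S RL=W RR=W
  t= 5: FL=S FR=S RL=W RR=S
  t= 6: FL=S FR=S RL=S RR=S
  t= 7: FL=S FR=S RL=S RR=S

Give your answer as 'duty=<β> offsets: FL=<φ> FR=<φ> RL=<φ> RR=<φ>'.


duty=5 offsets: FL=4 FR=5 RL=2 RR=3

duty β = stance ticks per leg = 5
FL: stance ticks = 5; W→S at t=4 → φ=4
FR: stance ticks = 5; W→S at t=3 → φ=5
RL: stance ticks = 5; W→S at t=6 → φ=2
RR: stance ticks = 5; W→S at t=5 → φ=3


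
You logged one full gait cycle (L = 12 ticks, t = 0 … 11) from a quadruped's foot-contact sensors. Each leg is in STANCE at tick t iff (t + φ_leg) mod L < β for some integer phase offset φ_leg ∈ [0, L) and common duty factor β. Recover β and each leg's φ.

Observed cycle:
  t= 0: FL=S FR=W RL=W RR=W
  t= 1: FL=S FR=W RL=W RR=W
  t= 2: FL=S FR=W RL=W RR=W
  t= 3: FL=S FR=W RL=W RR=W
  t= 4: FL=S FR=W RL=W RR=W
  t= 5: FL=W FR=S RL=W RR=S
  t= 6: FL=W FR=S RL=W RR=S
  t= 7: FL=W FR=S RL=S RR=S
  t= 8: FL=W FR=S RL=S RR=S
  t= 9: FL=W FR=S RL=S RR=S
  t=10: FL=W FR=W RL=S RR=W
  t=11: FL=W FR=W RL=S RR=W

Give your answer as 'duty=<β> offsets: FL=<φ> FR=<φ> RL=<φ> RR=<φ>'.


duty=5 offsets: FL=0 FR=7 RL=5 RR=7

duty β = stance ticks per leg = 5
FL: stance ticks = 5; W→S at t=0 → φ=0
FR: stance ticks = 5; W→S at t=5 → φ=7
RL: stance ticks = 5; W→S at t=7 → φ=5
RR: stance ticks = 5; W→S at t=5 → φ=7


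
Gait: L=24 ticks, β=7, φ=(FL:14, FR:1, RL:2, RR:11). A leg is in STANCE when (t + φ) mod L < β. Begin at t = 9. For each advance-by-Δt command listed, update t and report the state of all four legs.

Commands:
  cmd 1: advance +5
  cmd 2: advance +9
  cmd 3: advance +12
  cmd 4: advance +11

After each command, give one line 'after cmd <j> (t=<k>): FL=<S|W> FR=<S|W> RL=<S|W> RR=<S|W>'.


after cmd 1 (t=14): FL=S FR=W RL=W RR=S
after cmd 2 (t=23): FL=W FR=S RL=S RR=W
after cmd 3 (t=35): FL=S FR=W RL=W RR=W
after cmd 4 (t=46): FL=W FR=W RL=S RR=W

start t=9: FL=W FR=W RL=W RR=W
cmd 1: advance +5 → t=14, phase=(4,15,16,1) → FL=S FR=W RL=W RR=S
cmd 2: advance +9 → t=23, phase=(13,0,1,10) → FL=W FR=S RL=S RR=W
cmd 3: advance +12 → t=35, phase=(1,12,13,22) → FL=S FR=W RL=W RR=W
cmd 4: advance +11 → t=46, phase=(12,23,0,9) → FL=W FR=W RL=S RR=W


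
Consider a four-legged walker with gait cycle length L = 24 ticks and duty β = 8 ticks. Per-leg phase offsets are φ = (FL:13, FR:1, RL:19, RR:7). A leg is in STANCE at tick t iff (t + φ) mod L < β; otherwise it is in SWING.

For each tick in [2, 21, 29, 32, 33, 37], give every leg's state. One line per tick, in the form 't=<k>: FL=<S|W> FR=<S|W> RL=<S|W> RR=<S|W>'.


t=2: FL=W FR=S RL=W RR=W
t=21: FL=W FR=W RL=W RR=S
t=29: FL=W FR=S RL=S RR=W
t=32: FL=W FR=W RL=S RR=W
t=33: FL=W FR=W RL=S RR=W
t=37: FL=S FR=W RL=W RR=W

t=2: phase=(15,3,21,9) vs β=8 → FL=W FR=S RL=W RR=W
t=21: phase=(10,22,16,4) vs β=8 → FL=W FR=W RL=W RR=S
t=29: phase=(18,6,0,12) vs β=8 → FL=W FR=S RL=S RR=W
t=32: phase=(21,9,3,15) vs β=8 → FL=W FR=W RL=S RR=W
t=33: phase=(22,10,4,16) vs β=8 → FL=W FR=W RL=S RR=W
t=37: phase=(2,14,8,20) vs β=8 → FL=S FR=W RL=W RR=W


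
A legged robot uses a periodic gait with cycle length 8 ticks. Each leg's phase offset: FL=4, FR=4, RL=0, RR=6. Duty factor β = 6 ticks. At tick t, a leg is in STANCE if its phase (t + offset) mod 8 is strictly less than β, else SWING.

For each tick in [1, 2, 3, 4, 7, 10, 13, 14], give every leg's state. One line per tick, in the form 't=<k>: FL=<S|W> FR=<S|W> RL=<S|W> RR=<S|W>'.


t=1: phase=(5,5,1,7) vs β=6 → FL=S FR=S RL=S RR=W
t=2: phase=(6,6,2,0) vs β=6 → FL=W FR=W RL=S RR=S
t=3: phase=(7,7,3,1) vs β=6 → FL=W FR=W RL=S RR=S
t=4: phase=(0,0,4,2) vs β=6 → FL=S FR=S RL=S RR=S
t=7: phase=(3,3,7,5) vs β=6 → FL=S FR=S RL=W RR=S
t=10: phase=(6,6,2,0) vs β=6 → FL=W FR=W RL=S RR=S
t=13: phase=(1,1,5,3) vs β=6 → FL=S FR=S RL=S RR=S
t=14: phase=(2,2,6,4) vs β=6 → FL=S FR=S RL=W RR=S

t=1: FL=S FR=S RL=S RR=W
t=2: FL=W FR=W RL=S RR=S
t=3: FL=W FR=W RL=S RR=S
t=4: FL=S FR=S RL=S RR=S
t=7: FL=S FR=S RL=W RR=S
t=10: FL=W FR=W RL=S RR=S
t=13: FL=S FR=S RL=S RR=S
t=14: FL=S FR=S RL=W RR=S


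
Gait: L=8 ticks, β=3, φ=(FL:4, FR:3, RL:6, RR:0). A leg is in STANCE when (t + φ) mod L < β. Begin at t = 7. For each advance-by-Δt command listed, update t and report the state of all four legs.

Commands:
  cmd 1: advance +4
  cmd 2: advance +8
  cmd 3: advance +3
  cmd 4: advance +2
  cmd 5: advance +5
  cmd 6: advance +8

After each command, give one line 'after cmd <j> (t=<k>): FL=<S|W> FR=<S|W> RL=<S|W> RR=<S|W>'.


after cmd 1 (t=11): FL=W FR=W RL=S RR=W
after cmd 2 (t=19): FL=W FR=W RL=S RR=W
after cmd 3 (t=22): FL=S FR=S RL=W RR=W
after cmd 4 (t=24): FL=W FR=W RL=W RR=S
after cmd 5 (t=29): FL=S FR=S RL=W RR=W
after cmd 6 (t=37): FL=S FR=S RL=W RR=W

start t=7: FL=W FR=S RL=W RR=W
cmd 1: advance +4 → t=11, phase=(7,6,1,3) → FL=W FR=W RL=S RR=W
cmd 2: advance +8 → t=19, phase=(7,6,1,3) → FL=W FR=W RL=S RR=W
cmd 3: advance +3 → t=22, phase=(2,1,4,6) → FL=S FR=S RL=W RR=W
cmd 4: advance +2 → t=24, phase=(4,3,6,0) → FL=W FR=W RL=W RR=S
cmd 5: advance +5 → t=29, phase=(1,0,3,5) → FL=S FR=S RL=W RR=W
cmd 6: advance +8 → t=37, phase=(1,0,3,5) → FL=S FR=S RL=W RR=W


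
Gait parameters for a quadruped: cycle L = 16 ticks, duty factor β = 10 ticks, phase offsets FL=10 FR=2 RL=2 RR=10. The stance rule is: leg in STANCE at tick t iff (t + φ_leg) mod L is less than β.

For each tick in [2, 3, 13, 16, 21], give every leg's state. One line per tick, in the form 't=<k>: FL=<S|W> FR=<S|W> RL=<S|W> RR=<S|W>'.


t=2: phase=(12,4,4,12) vs β=10 → FL=W FR=S RL=S RR=W
t=3: phase=(13,5,5,13) vs β=10 → FL=W FR=S RL=S RR=W
t=13: phase=(7,15,15,7) vs β=10 → FL=S FR=W RL=W RR=S
t=16: phase=(10,2,2,10) vs β=10 → FL=W FR=S RL=S RR=W
t=21: phase=(15,7,7,15) vs β=10 → FL=W FR=S RL=S RR=W

t=2: FL=W FR=S RL=S RR=W
t=3: FL=W FR=S RL=S RR=W
t=13: FL=S FR=W RL=W RR=S
t=16: FL=W FR=S RL=S RR=W
t=21: FL=W FR=S RL=S RR=W


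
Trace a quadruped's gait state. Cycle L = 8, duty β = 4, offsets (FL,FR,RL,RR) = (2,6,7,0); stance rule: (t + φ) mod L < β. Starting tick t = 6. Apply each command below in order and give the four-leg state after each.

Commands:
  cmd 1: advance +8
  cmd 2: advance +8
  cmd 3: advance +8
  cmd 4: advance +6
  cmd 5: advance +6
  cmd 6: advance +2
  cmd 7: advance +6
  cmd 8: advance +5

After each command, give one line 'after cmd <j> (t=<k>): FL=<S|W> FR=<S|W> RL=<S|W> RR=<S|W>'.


after cmd 1 (t=14): FL=S FR=W RL=W RR=W
after cmd 2 (t=22): FL=S FR=W RL=W RR=W
after cmd 3 (t=30): FL=S FR=W RL=W RR=W
after cmd 4 (t=36): FL=W FR=S RL=S RR=W
after cmd 5 (t=42): FL=W FR=S RL=S RR=S
after cmd 6 (t=44): FL=W FR=S RL=S RR=W
after cmd 7 (t=50): FL=W FR=S RL=S RR=S
after cmd 8 (t=55): FL=S FR=W RL=W RR=W

start t=6: FL=S FR=W RL=W RR=W
cmd 1: advance +8 → t=14, phase=(0,4,5,6) → FL=S FR=W RL=W RR=W
cmd 2: advance +8 → t=22, phase=(0,4,5,6) → FL=S FR=W RL=W RR=W
cmd 3: advance +8 → t=30, phase=(0,4,5,6) → FL=S FR=W RL=W RR=W
cmd 4: advance +6 → t=36, phase=(6,2,3,4) → FL=W FR=S RL=S RR=W
cmd 5: advance +6 → t=42, phase=(4,0,1,2) → FL=W FR=S RL=S RR=S
cmd 6: advance +2 → t=44, phase=(6,2,3,4) → FL=W FR=S RL=S RR=W
cmd 7: advance +6 → t=50, phase=(4,0,1,2) → FL=W FR=S RL=S RR=S
cmd 8: advance +5 → t=55, phase=(1,5,6,7) → FL=S FR=W RL=W RR=W


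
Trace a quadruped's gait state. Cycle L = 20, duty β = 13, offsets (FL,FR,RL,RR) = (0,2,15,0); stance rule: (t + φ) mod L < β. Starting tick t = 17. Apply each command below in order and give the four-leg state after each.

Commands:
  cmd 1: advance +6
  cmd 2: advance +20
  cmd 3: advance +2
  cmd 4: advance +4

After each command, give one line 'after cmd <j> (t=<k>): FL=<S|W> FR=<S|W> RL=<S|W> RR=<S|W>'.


after cmd 1 (t=23): FL=S FR=S RL=W RR=S
after cmd 2 (t=43): FL=S FR=S RL=W RR=S
after cmd 3 (t=45): FL=S FR=S RL=S RR=S
after cmd 4 (t=49): FL=S FR=S RL=S RR=S

start t=17: FL=W FR=W RL=S RR=W
cmd 1: advance +6 → t=23, phase=(3,5,18,3) → FL=S FR=S RL=W RR=S
cmd 2: advance +20 → t=43, phase=(3,5,18,3) → FL=S FR=S RL=W RR=S
cmd 3: advance +2 → t=45, phase=(5,7,0,5) → FL=S FR=S RL=S RR=S
cmd 4: advance +4 → t=49, phase=(9,11,4,9) → FL=S FR=S RL=S RR=S


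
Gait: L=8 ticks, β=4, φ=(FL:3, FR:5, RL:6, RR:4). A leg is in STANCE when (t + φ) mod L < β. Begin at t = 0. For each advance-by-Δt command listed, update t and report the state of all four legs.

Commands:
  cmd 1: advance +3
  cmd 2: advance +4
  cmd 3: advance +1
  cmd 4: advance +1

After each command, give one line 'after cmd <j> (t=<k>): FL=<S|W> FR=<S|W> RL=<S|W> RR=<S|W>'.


start t=0: FL=S FR=W RL=W RR=W
cmd 1: advance +3 → t=3, phase=(6,0,1,7) → FL=W FR=S RL=S RR=W
cmd 2: advance +4 → t=7, phase=(2,4,5,3) → FL=S FR=W RL=W RR=S
cmd 3: advance +1 → t=8, phase=(3,5,6,4) → FL=S FR=W RL=W RR=W
cmd 4: advance +1 → t=9, phase=(4,6,7,5) → FL=W FR=W RL=W RR=W

after cmd 1 (t=3): FL=W FR=S RL=S RR=W
after cmd 2 (t=7): FL=S FR=W RL=W RR=S
after cmd 3 (t=8): FL=S FR=W RL=W RR=W
after cmd 4 (t=9): FL=W FR=W RL=W RR=W


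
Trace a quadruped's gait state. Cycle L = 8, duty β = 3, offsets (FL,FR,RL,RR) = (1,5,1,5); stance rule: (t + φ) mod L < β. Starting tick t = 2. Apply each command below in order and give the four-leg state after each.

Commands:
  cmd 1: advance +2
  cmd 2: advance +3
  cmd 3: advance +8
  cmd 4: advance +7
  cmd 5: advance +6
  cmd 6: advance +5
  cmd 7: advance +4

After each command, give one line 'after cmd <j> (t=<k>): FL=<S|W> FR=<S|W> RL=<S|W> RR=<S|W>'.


start t=2: FL=W FR=W RL=W RR=W
cmd 1: advance +2 → t=4, phase=(5,1,5,1) → FL=W FR=S RL=W RR=S
cmd 2: advance +3 → t=7, phase=(0,4,0,4) → FL=S FR=W RL=S RR=W
cmd 3: advance +8 → t=15, phase=(0,4,0,4) → FL=S FR=W RL=S RR=W
cmd 4: advance +7 → t=22, phase=(7,3,7,3) → FL=W FR=W RL=W RR=W
cmd 5: advance +6 → t=28, phase=(5,1,5,1) → FL=W FR=S RL=W RR=S
cmd 6: advance +5 → t=33, phase=(2,6,2,6) → FL=S FR=W RL=S RR=W
cmd 7: advance +4 → t=37, phase=(6,2,6,2) → FL=W FR=S RL=W RR=S

after cmd 1 (t=4): FL=W FR=S RL=W RR=S
after cmd 2 (t=7): FL=S FR=W RL=S RR=W
after cmd 3 (t=15): FL=S FR=W RL=S RR=W
after cmd 4 (t=22): FL=W FR=W RL=W RR=W
after cmd 5 (t=28): FL=W FR=S RL=W RR=S
after cmd 6 (t=33): FL=S FR=W RL=S RR=W
after cmd 7 (t=37): FL=W FR=S RL=W RR=S


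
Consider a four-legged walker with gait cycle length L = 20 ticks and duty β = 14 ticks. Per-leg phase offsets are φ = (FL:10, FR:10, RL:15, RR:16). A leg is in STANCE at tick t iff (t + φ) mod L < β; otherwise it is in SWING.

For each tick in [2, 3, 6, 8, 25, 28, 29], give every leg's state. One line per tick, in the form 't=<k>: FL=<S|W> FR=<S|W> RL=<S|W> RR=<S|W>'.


t=2: FL=S FR=S RL=W RR=W
t=3: FL=S FR=S RL=W RR=W
t=6: FL=W FR=W RL=S RR=S
t=8: FL=W FR=W RL=S RR=S
t=25: FL=W FR=W RL=S RR=S
t=28: FL=W FR=W RL=S RR=S
t=29: FL=W FR=W RL=S RR=S

t=2: phase=(12,12,17,18) vs β=14 → FL=S FR=S RL=W RR=W
t=3: phase=(13,13,18,19) vs β=14 → FL=S FR=S RL=W RR=W
t=6: phase=(16,16,1,2) vs β=14 → FL=W FR=W RL=S RR=S
t=8: phase=(18,18,3,4) vs β=14 → FL=W FR=W RL=S RR=S
t=25: phase=(15,15,0,1) vs β=14 → FL=W FR=W RL=S RR=S
t=28: phase=(18,18,3,4) vs β=14 → FL=W FR=W RL=S RR=S
t=29: phase=(19,19,4,5) vs β=14 → FL=W FR=W RL=S RR=S


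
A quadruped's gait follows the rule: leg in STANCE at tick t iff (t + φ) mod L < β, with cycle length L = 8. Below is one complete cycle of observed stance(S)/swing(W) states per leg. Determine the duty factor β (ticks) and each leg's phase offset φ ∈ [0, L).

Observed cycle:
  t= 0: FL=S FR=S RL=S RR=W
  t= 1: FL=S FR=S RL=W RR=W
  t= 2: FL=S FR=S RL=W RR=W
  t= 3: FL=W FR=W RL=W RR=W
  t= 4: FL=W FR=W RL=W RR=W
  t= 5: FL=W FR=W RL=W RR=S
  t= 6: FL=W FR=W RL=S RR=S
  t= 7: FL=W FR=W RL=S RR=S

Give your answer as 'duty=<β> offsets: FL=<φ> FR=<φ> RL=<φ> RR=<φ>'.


duty=3 offsets: FL=0 FR=0 RL=2 RR=3

duty β = stance ticks per leg = 3
FL: stance ticks = 3; W→S at t=0 → φ=0
FR: stance ticks = 3; W→S at t=0 → φ=0
RL: stance ticks = 3; W→S at t=6 → φ=2
RR: stance ticks = 3; W→S at t=5 → φ=3


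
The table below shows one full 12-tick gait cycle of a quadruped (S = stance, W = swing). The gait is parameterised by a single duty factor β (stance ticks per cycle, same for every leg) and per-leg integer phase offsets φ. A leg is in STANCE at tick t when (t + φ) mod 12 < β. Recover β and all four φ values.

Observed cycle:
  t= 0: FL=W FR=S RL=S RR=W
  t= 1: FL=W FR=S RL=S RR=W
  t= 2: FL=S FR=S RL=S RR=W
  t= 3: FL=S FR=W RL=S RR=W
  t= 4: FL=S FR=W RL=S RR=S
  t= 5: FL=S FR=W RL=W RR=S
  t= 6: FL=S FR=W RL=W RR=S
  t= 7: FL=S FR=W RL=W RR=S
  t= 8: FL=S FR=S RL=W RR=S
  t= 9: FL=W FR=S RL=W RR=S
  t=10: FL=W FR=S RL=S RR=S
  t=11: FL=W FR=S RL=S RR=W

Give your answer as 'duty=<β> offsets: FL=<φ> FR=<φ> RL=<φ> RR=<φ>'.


duty β = stance ticks per leg = 7
FL: stance ticks = 7; W→S at t=2 → φ=10
FR: stance ticks = 7; W→S at t=8 → φ=4
RL: stance ticks = 7; W→S at t=10 → φ=2
RR: stance ticks = 7; W→S at t=4 → φ=8

duty=7 offsets: FL=10 FR=4 RL=2 RR=8


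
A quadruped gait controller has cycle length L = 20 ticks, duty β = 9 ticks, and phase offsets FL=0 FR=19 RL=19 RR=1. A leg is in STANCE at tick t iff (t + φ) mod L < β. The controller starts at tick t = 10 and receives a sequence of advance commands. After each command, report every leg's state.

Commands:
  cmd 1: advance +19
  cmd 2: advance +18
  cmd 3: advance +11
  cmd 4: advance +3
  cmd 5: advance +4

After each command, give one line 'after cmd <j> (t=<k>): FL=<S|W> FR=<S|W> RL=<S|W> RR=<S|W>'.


start t=10: FL=W FR=W RL=W RR=W
cmd 1: advance +19 → t=29, phase=(9,8,8,10) → FL=W FR=S RL=S RR=W
cmd 2: advance +18 → t=47, phase=(7,6,6,8) → FL=S FR=S RL=S RR=S
cmd 3: advance +11 → t=58, phase=(18,17,17,19) → FL=W FR=W RL=W RR=W
cmd 4: advance +3 → t=61, phase=(1,0,0,2) → FL=S FR=S RL=S RR=S
cmd 5: advance +4 → t=65, phase=(5,4,4,6) → FL=S FR=S RL=S RR=S

after cmd 1 (t=29): FL=W FR=S RL=S RR=W
after cmd 2 (t=47): FL=S FR=S RL=S RR=S
after cmd 3 (t=58): FL=W FR=W RL=W RR=W
after cmd 4 (t=61): FL=S FR=S RL=S RR=S
after cmd 5 (t=65): FL=S FR=S RL=S RR=S


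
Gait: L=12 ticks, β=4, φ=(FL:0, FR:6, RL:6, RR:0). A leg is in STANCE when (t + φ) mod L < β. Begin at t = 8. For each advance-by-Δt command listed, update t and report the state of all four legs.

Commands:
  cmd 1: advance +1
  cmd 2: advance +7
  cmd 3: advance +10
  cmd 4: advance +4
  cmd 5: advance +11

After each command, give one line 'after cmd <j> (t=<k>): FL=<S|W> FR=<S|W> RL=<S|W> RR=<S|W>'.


start t=8: FL=W FR=S RL=S RR=W
cmd 1: advance +1 → t=9, phase=(9,3,3,9) → FL=W FR=S RL=S RR=W
cmd 2: advance +7 → t=16, phase=(4,10,10,4) → FL=W FR=W RL=W RR=W
cmd 3: advance +10 → t=26, phase=(2,8,8,2) → FL=S FR=W RL=W RR=S
cmd 4: advance +4 → t=30, phase=(6,0,0,6) → FL=W FR=S RL=S RR=W
cmd 5: advance +11 → t=41, phase=(5,11,11,5) → FL=W FR=W RL=W RR=W

after cmd 1 (t=9): FL=W FR=S RL=S RR=W
after cmd 2 (t=16): FL=W FR=W RL=W RR=W
after cmd 3 (t=26): FL=S FR=W RL=W RR=S
after cmd 4 (t=30): FL=W FR=S RL=S RR=W
after cmd 5 (t=41): FL=W FR=W RL=W RR=W


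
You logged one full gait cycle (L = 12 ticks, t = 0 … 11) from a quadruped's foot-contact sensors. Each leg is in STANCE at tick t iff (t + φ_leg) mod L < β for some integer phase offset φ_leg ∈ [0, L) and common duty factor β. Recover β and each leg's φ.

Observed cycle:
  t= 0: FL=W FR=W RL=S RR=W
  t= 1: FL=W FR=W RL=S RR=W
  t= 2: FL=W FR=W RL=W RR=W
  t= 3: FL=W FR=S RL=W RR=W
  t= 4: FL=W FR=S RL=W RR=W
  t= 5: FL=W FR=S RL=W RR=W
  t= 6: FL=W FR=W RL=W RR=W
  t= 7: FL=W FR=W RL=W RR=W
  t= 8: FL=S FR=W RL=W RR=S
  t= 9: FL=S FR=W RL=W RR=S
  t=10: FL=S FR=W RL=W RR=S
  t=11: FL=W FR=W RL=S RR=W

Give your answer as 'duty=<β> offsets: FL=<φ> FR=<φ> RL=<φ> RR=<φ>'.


duty β = stance ticks per leg = 3
FL: stance ticks = 3; W→S at t=8 → φ=4
FR: stance ticks = 3; W→S at t=3 → φ=9
RL: stance ticks = 3; W→S at t=11 → φ=1
RR: stance ticks = 3; W→S at t=8 → φ=4

duty=3 offsets: FL=4 FR=9 RL=1 RR=4


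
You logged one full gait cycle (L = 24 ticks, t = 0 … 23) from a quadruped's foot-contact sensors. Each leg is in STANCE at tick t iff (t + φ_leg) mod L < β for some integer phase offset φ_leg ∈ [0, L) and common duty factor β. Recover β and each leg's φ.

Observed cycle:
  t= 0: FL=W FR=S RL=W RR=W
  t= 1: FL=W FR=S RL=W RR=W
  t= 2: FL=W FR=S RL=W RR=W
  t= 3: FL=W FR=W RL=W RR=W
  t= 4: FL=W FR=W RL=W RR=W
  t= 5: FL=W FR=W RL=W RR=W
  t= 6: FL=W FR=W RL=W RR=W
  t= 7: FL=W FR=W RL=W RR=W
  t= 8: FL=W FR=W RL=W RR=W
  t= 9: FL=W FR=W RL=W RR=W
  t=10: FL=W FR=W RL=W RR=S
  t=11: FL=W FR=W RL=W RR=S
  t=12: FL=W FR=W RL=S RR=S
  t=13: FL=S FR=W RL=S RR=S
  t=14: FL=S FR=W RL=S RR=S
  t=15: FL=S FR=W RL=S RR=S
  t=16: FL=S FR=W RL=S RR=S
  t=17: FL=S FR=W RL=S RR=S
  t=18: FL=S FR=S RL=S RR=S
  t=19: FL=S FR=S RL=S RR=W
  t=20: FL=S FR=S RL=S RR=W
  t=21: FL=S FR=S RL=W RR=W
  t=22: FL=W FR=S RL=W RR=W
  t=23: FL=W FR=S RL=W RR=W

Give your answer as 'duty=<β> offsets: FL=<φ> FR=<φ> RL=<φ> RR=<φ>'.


duty β = stance ticks per leg = 9
FL: stance ticks = 9; W→S at t=13 → φ=11
FR: stance ticks = 9; W→S at t=18 → φ=6
RL: stance ticks = 9; W→S at t=12 → φ=12
RR: stance ticks = 9; W→S at t=10 → φ=14

duty=9 offsets: FL=11 FR=6 RL=12 RR=14


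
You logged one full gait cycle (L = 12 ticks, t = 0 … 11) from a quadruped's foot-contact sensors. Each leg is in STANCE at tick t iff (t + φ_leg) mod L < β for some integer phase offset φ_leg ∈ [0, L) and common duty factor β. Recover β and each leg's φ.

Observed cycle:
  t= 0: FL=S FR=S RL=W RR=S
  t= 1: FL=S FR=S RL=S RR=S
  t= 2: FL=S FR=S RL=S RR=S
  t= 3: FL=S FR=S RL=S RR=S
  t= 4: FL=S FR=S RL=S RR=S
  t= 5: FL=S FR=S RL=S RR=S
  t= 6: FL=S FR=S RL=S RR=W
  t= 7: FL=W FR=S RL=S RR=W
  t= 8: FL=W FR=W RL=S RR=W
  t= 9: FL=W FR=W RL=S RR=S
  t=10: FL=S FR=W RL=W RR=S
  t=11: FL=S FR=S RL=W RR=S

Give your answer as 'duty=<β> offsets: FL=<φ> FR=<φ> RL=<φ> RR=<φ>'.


duty=9 offsets: FL=2 FR=1 RL=11 RR=3

duty β = stance ticks per leg = 9
FL: stance ticks = 9; W→S at t=10 → φ=2
FR: stance ticks = 9; W→S at t=11 → φ=1
RL: stance ticks = 9; W→S at t=1 → φ=11
RR: stance ticks = 9; W→S at t=9 → φ=3


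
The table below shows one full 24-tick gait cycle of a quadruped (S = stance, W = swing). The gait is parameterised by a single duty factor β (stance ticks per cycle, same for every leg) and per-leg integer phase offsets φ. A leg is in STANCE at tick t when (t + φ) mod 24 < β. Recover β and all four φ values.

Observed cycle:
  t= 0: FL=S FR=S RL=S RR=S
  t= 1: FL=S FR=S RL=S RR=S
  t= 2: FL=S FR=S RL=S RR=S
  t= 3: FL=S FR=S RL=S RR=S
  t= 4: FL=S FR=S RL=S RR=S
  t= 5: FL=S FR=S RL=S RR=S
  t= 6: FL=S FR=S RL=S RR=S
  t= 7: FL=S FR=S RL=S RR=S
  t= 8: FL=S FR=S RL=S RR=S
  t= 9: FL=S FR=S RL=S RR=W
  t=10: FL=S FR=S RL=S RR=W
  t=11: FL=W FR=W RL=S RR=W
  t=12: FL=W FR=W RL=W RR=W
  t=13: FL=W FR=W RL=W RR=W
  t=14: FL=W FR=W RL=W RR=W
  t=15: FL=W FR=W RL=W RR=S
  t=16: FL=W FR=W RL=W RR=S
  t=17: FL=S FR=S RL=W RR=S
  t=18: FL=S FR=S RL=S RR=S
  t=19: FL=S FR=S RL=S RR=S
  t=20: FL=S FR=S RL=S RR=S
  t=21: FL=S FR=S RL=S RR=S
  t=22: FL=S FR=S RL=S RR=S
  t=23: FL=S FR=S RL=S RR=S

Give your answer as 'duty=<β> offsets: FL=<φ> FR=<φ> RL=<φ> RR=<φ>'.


duty=18 offsets: FL=7 FR=7 RL=6 RR=9

duty β = stance ticks per leg = 18
FL: stance ticks = 18; W→S at t=17 → φ=7
FR: stance ticks = 18; W→S at t=17 → φ=7
RL: stance ticks = 18; W→S at t=18 → φ=6
RR: stance ticks = 18; W→S at t=15 → φ=9


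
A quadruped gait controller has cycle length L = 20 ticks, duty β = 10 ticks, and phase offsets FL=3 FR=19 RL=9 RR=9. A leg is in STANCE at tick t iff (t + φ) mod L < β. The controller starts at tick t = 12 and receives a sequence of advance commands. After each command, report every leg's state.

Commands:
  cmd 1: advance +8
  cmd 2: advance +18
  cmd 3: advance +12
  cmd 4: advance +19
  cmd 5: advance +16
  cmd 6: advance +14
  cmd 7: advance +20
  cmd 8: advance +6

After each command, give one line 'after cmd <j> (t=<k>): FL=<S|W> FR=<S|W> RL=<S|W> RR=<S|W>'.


after cmd 1 (t=20): FL=S FR=W RL=S RR=S
after cmd 2 (t=38): FL=S FR=W RL=S RR=S
after cmd 3 (t=50): FL=W FR=S RL=W RR=W
after cmd 4 (t=69): FL=W FR=S RL=W RR=W
after cmd 5 (t=85): FL=S FR=S RL=W RR=W
after cmd 6 (t=99): FL=S FR=W RL=S RR=S
after cmd 7 (t=119): FL=S FR=W RL=S RR=S
after cmd 8 (t=125): FL=S FR=S RL=W RR=W

start t=12: FL=W FR=W RL=S RR=S
cmd 1: advance +8 → t=20, phase=(3,19,9,9) → FL=S FR=W RL=S RR=S
cmd 2: advance +18 → t=38, phase=(1,17,7,7) → FL=S FR=W RL=S RR=S
cmd 3: advance +12 → t=50, phase=(13,9,19,19) → FL=W FR=S RL=W RR=W
cmd 4: advance +19 → t=69, phase=(12,8,18,18) → FL=W FR=S RL=W RR=W
cmd 5: advance +16 → t=85, phase=(8,4,14,14) → FL=S FR=S RL=W RR=W
cmd 6: advance +14 → t=99, phase=(2,18,8,8) → FL=S FR=W RL=S RR=S
cmd 7: advance +20 → t=119, phase=(2,18,8,8) → FL=S FR=W RL=S RR=S
cmd 8: advance +6 → t=125, phase=(8,4,14,14) → FL=S FR=S RL=W RR=W


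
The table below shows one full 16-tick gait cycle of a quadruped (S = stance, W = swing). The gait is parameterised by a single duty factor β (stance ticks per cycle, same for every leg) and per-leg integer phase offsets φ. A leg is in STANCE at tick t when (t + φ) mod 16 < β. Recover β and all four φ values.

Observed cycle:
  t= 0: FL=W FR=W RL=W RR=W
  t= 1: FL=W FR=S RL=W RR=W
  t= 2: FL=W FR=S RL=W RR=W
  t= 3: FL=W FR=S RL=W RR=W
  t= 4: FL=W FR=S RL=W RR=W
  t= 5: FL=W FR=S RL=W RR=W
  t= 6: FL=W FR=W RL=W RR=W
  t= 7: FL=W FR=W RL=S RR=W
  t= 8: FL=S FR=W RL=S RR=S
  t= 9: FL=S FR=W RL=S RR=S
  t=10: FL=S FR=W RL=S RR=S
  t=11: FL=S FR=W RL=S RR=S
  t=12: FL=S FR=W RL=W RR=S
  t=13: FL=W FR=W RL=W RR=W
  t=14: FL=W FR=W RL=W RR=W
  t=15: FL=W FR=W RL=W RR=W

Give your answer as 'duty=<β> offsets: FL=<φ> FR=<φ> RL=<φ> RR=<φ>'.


duty β = stance ticks per leg = 5
FL: stance ticks = 5; W→S at t=8 → φ=8
FR: stance ticks = 5; W→S at t=1 → φ=15
RL: stance ticks = 5; W→S at t=7 → φ=9
RR: stance ticks = 5; W→S at t=8 → φ=8

duty=5 offsets: FL=8 FR=15 RL=9 RR=8


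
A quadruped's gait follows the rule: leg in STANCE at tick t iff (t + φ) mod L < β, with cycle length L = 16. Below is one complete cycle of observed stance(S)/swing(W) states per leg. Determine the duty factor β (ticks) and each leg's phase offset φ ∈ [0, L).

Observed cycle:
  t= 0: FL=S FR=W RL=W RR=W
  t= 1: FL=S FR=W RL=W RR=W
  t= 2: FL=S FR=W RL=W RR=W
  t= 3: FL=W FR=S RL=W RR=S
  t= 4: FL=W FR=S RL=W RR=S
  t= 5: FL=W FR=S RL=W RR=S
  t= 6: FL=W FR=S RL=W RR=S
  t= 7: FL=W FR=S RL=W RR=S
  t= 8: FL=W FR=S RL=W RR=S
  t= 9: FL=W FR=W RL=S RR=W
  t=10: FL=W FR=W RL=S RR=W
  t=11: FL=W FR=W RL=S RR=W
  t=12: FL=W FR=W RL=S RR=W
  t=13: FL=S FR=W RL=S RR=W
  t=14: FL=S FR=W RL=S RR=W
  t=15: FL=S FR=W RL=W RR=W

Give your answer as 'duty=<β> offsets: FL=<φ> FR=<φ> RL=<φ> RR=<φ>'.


duty=6 offsets: FL=3 FR=13 RL=7 RR=13

duty β = stance ticks per leg = 6
FL: stance ticks = 6; W→S at t=13 → φ=3
FR: stance ticks = 6; W→S at t=3 → φ=13
RL: stance ticks = 6; W→S at t=9 → φ=7
RR: stance ticks = 6; W→S at t=3 → φ=13


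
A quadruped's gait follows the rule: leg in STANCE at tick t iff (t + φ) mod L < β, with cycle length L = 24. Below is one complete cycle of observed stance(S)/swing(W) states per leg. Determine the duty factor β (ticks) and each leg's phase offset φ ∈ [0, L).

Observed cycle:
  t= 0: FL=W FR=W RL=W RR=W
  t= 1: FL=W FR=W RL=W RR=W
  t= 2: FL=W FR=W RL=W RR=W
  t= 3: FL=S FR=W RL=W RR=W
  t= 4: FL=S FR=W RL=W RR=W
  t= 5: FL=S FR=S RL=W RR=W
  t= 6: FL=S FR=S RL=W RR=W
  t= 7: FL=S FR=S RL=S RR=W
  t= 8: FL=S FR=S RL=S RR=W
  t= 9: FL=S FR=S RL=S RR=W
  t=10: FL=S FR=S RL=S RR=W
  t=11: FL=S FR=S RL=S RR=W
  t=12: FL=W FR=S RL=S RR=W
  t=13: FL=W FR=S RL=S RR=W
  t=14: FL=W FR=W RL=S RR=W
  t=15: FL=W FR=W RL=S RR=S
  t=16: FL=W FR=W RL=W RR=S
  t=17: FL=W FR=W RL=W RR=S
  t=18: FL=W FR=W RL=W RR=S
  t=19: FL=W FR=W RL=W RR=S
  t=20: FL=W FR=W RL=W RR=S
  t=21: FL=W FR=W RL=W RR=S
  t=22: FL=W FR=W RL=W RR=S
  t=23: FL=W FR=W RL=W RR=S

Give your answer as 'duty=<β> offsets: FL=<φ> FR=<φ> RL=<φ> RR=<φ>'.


duty=9 offsets: FL=21 FR=19 RL=17 RR=9

duty β = stance ticks per leg = 9
FL: stance ticks = 9; W→S at t=3 → φ=21
FR: stance ticks = 9; W→S at t=5 → φ=19
RL: stance ticks = 9; W→S at t=7 → φ=17
RR: stance ticks = 9; W→S at t=15 → φ=9


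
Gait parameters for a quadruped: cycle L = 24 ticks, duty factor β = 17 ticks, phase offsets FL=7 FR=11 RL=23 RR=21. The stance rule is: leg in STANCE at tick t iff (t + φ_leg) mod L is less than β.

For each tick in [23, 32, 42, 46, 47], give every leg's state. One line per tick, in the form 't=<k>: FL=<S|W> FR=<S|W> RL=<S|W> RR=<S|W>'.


t=23: phase=(6,10,22,20) vs β=17 → FL=S FR=S RL=W RR=W
t=32: phase=(15,19,7,5) vs β=17 → FL=S FR=W RL=S RR=S
t=42: phase=(1,5,17,15) vs β=17 → FL=S FR=S RL=W RR=S
t=46: phase=(5,9,21,19) vs β=17 → FL=S FR=S RL=W RR=W
t=47: phase=(6,10,22,20) vs β=17 → FL=S FR=S RL=W RR=W

t=23: FL=S FR=S RL=W RR=W
t=32: FL=S FR=W RL=S RR=S
t=42: FL=S FR=S RL=W RR=S
t=46: FL=S FR=S RL=W RR=W
t=47: FL=S FR=S RL=W RR=W


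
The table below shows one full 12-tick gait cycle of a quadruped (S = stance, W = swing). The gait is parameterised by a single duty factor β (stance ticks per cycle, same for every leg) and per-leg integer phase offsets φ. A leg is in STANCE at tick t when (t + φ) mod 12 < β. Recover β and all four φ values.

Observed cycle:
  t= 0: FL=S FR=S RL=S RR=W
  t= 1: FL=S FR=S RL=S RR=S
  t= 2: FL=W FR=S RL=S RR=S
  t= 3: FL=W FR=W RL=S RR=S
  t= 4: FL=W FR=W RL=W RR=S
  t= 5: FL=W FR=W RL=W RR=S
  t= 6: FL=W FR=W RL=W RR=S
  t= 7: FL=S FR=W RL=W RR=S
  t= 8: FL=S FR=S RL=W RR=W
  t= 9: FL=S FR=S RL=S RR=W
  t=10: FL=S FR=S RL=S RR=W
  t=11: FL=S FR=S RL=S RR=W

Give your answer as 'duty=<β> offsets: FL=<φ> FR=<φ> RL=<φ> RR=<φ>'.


duty β = stance ticks per leg = 7
FL: stance ticks = 7; W→S at t=7 → φ=5
FR: stance ticks = 7; W→S at t=8 → φ=4
RL: stance ticks = 7; W→S at t=9 → φ=3
RR: stance ticks = 7; W→S at t=1 → φ=11

duty=7 offsets: FL=5 FR=4 RL=3 RR=11
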